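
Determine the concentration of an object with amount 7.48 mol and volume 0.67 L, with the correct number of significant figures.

11 mol/L

concentration = 7.48 mol ÷ 0.67 L = 11.1641791045… mol/L.
7.48 has 3 significant figures; 0.67 has 2.
Division/multiplication keeps the fewest: 2 significant figures.
Rounded: 11 mol/L.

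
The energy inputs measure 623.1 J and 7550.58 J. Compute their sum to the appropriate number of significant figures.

8173.7 J

623.1 J + 7550.58 J = 8173.68 J.
Addition/subtraction keeps the fewest decimal places: 623.1 → 1 decimal place, 7550.58 → 2 decimal places; limit is 1.
Rounded to 1 decimal place: 8173.7 J.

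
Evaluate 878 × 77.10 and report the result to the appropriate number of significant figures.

878 × 77.10 = 67693.8
Multiplication/division keeps the fewest significant figures: 878 → 3 s.f., 77.10 → 4 s.f.; limit is 3.
Rounded to 3 significant figures: 6.77 × 10⁴.

6.77 × 10⁴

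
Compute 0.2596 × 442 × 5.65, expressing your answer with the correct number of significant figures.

0.2596 × 442 × 5.65 = 648.29908
Multiplication/division keeps the fewest significant figures: 0.2596 → 4 s.f., 442 → 3 s.f., 5.65 → 3 s.f.; limit is 3.
Rounded to 3 significant figures: 648.

648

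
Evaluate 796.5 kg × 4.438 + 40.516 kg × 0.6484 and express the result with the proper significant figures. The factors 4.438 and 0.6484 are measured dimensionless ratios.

3561 kg

796.5 × 4.438 = 3534.867 → 3535 kg (4 s.f., last digit at the 10^0 place).
40.516 × 0.6484 = 26.2705744 → 26.27 kg (4 s.f., last digit at the 10^-2 place).
Sum: 3561.1375744 kg; keep the coarser place, 10^0.
Result: 3561 kg.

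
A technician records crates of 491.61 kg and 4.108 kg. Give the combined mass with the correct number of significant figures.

491.61 kg + 4.108 kg = 495.718 kg.
Addition/subtraction keeps the fewest decimal places: 491.61 → 2 decimal places, 4.108 → 3 decimal places; limit is 2.
Rounded to 2 decimal places: 495.72 kg.

495.72 kg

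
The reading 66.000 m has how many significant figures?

66.000: trailing zeros after a decimal point are significant.

5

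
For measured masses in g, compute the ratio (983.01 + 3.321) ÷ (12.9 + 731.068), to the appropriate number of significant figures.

1.326

983.01 + 3.321 = 986.331, limited to 2 d.p. → 5 s.f.; 12.9 + 731.068 = 743.968, limited to 1 d.p. → 4 s.f.
Carrying full precision, 986.331 ÷ 743.968 = 1.32577073207…; keep min(5, 4) = 4 s.f.
Rounded to 4 significant figures: 1.326.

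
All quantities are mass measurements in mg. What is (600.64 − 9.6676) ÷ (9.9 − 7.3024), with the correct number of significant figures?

2.3 × 10^2

600.64 − 9.6676 = 590.9724, limited to 2 d.p. → 5 s.f.; 9.9 − 7.3024 = 2.5976, limited to 1 d.p. → 2 s.f.
Carrying full precision, 590.9724 ÷ 2.5976 = 227.507083462…; keep min(5, 2) = 2 s.f.
Rounded to 2 significant figures: 2.3 × 10^2.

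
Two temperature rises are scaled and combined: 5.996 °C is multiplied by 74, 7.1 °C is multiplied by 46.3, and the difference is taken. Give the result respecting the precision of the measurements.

5.996 × 74 = 443.704 → 4.4 × 10^2 °C (2 s.f., last digit at the 10^1 place).
7.1 × 46.3 = 328.73 → 3.3 × 10^2 °C (2 s.f., last digit at the 10^1 place).
Difference: 114.974 °C; keep the coarser place, 10^1.
Result: 1.1 × 10^2 °C.

1.1 × 10^2 °C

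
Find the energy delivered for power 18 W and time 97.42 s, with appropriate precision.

1.8 × 10³ J

energy delivered = 18 W × 97.42 s = 1753.56 J.
18 has 2 significant figures; 97.42 has 4.
Division/multiplication keeps the fewest: 2 significant figures.
Rounded: 1.8 × 10³ J.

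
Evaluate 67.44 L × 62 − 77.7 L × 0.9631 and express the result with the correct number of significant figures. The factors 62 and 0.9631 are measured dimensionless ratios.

4.1 × 10³ L

67.44 × 62 = 4181.28 → 4.2 × 10³ L (2 s.f., last digit at the 10^2 place).
77.7 × 0.9631 = 74.83287 → 74.8 L (3 s.f., last digit at the 10^-1 place).
Difference: 4106.44713 L; keep the coarser place, 10^2.
Result: 4.1 × 10³ L.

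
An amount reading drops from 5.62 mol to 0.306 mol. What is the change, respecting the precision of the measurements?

5.31 mol

5.62 mol − 0.306 mol = 5.314 mol.
Addition/subtraction keeps the fewest decimal places: 5.62 → 2 decimal places, 0.306 → 3 decimal places; limit is 2.
Rounded to 2 decimal places: 5.31 mol.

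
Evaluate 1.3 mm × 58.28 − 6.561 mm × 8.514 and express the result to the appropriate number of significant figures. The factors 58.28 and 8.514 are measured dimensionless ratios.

1.3 × 58.28 = 75.764 → 76 mm (2 s.f., last digit at the 10^0 place).
6.561 × 8.514 = 55.860354 → 55.86 mm (4 s.f., last digit at the 10^-2 place).
Difference: 19.903646 mm; keep the coarser place, 10^0.
Result: 2.0 × 10^1 mm.

2.0 × 10^1 mm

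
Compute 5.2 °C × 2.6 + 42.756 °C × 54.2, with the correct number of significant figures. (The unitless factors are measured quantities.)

2.33 × 10³ °C

5.2 × 2.6 = 13.52 → 14 °C (2 s.f., last digit at the 10^0 place).
42.756 × 54.2 = 2317.3752 → 2.32 × 10³ °C (3 s.f., last digit at the 10^1 place).
Sum: 2330.8952 °C; keep the coarser place, 10^1.
Result: 2.33 × 10³ °C.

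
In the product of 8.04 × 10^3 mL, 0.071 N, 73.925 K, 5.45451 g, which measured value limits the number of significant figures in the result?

0.071 N

8.04 × 10^3 mL → 3 s.f.; 0.071 N → 2 s.f.; 73.925 K → 5 s.f.; 5.45451 g → 6 s.f.
The fewest is 2 significant figures, from 0.071 N.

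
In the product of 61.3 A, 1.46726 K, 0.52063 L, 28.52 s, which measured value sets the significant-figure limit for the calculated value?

61.3 A

61.3 A → 3 s.f.; 1.46726 K → 6 s.f.; 0.52063 L → 5 s.f.; 28.52 s → 4 s.f.
The fewest is 3 significant figures, from 61.3 A.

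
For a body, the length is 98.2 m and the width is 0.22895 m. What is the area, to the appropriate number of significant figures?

area = 98.2 m × 0.22895 m = 22.48289 m².
98.2 has 3 significant figures; 0.22895 has 5.
Division/multiplication keeps the fewest: 3 significant figures.
Rounded: 22.5 m².

22.5 m²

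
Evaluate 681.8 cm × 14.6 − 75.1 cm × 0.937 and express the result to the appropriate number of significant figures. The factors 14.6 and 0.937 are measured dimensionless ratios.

9.88 × 10³ cm

681.8 × 14.6 = 9954.28 → 9.95 × 10³ cm (3 s.f., last digit at the 10^1 place).
75.1 × 0.937 = 70.3687 → 70.4 cm (3 s.f., last digit at the 10^-1 place).
Difference: 9883.9113 cm; keep the coarser place, 10^1.
Result: 9.88 × 10³ cm.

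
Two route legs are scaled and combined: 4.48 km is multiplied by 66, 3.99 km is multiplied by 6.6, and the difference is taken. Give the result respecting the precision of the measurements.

4.48 × 66 = 295.68 → 3.0 × 10² km (2 s.f., last digit at the 10^1 place).
3.99 × 6.6 = 26.334 → 26 km (2 s.f., last digit at the 10^0 place).
Difference: 269.346 km; keep the coarser place, 10^1.
Result: 2.7 × 10² km.

2.7 × 10² km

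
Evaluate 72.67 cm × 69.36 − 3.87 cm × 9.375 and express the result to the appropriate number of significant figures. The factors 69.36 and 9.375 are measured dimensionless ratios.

72.67 × 69.36 = 5040.3912 → 5.040 × 10³ cm (4 s.f., last digit at the 10^0 place).
3.87 × 9.375 = 36.28125 → 36.3 cm (3 s.f., last digit at the 10^-1 place).
Difference: 5004.10995 cm; keep the coarser place, 10^0.
Result: 5.004 × 10³ cm.

5.004 × 10³ cm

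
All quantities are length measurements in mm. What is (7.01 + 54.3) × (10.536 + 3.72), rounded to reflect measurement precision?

874 mm²

7.01 + 54.3 = 61.31, limited to 1 d.p. → 3 s.f.; 10.536 + 3.72 = 14.256, limited to 2 d.p. → 4 s.f.
Carrying full precision, 61.31 × 14.256 = 874.03536; keep min(3, 4) = 3 s.f.
Rounded to 3 significant figures: 874 mm².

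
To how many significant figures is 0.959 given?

0.959: leading zeros are not significant.

3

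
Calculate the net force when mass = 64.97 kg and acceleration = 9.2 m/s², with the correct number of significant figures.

net force = 64.97 kg × 9.2 m/s² = 597.724 N.
64.97 has 4 significant figures; 9.2 has 2.
Division/multiplication keeps the fewest: 2 significant figures.
Rounded: 6.0 × 10² N.

6.0 × 10² N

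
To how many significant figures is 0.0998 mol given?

0.0998: leading zeros are not significant.

3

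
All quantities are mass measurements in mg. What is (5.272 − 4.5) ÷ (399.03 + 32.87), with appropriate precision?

5.272 − 4.5 = 0.772, limited to 1 d.p. → 1 s.f.; 399.03 + 32.87 = 431.90, limited to 2 d.p. → 5 s.f.
Carrying full precision, 0.772 ÷ 431.90 = 0.0017874507988…; keep min(1, 5) = 1 s.f.
Rounded to 1 significant figure: 2 × 10⁻³.

2 × 10⁻³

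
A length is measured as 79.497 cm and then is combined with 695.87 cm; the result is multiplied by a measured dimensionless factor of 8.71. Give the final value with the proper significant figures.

79.497 cm + 695.87 cm = 775.367 cm; the sum is limited to 2 decimal places (5 s.f.).
Carrying full precision, 775.367 × 8.71 = 6753.44657 cm; 8.71 has 3 s.f., so the result keeps min(5, 3) = 3 s.f.
Rounded to 3 significant figures: 6.75 × 10³ cm.

6.75 × 10³ cm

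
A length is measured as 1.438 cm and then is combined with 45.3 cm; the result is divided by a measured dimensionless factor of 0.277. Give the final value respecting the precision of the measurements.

1.438 cm + 45.3 cm = 46.738 cm; the sum is limited to 1 decimal place (3 s.f.).
Carrying full precision, 46.738 ÷ 0.277 = 168.729241877… cm; 0.277 has 3 s.f., so the result keeps min(3, 3) = 3 s.f.
Rounded to 3 significant figures: 169 cm.

169 cm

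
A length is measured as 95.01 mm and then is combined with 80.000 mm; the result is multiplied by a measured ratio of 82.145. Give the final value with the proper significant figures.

14376 mm

95.01 mm + 80.000 mm = 175.010 mm; the sum is limited to 2 decimal places (5 s.f.).
Carrying full precision, 175.010 × 82.145 = 14376.19645 mm; 82.145 has 5 s.f., so the result keeps min(5, 5) = 5 s.f.
Rounded to 5 significant figures: 14376 mm.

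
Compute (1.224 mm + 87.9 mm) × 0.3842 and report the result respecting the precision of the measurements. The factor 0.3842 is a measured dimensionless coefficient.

1.224 mm + 87.9 mm = 89.124 mm; the sum is limited to 1 decimal place (3 s.f.).
Carrying full precision, 89.124 × 0.3842 = 34.2414408 mm; 0.3842 has 4 s.f., so the result keeps min(3, 4) = 3 s.f.
Rounded to 3 significant figures: 34.2 mm.

34.2 mm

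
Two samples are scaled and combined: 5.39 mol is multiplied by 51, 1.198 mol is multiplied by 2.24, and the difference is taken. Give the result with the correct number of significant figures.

2.7 × 10² mol

5.39 × 51 = 274.89 → 2.7 × 10² mol (2 s.f., last digit at the 10^1 place).
1.198 × 2.24 = 2.68352 → 2.68 mol (3 s.f., last digit at the 10^-2 place).
Difference: 272.20648 mol; keep the coarser place, 10^1.
Result: 2.7 × 10² mol.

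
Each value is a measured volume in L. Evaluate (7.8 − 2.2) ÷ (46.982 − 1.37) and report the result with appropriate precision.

7.8 − 2.2 = 5.6, limited to 1 d.p. → 2 s.f.; 46.982 − 1.37 = 45.612, limited to 2 d.p. → 4 s.f.
Carrying full precision, 5.6 ÷ 45.612 = 0.12277470841…; keep min(2, 4) = 2 s.f.
Rounded to 2 significant figures: 0.12.

0.12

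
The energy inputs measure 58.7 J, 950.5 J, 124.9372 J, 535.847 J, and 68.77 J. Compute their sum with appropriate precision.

58.7 J + 950.5 J + 124.9372 J + 535.847 J + 68.77 J = 1738.7542 J.
Addition/subtraction keeps the fewest decimal places: 58.7 → 1 decimal place, 950.5 → 1 decimal place, 124.9372 → 4 decimal places, 535.847 → 3 decimal places, 68.77 → 2 decimal places; limit is 1.
Rounded to 1 decimal place: 1738.8 J.

1738.8 J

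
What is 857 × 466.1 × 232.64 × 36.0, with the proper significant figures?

857 × 466.1 × 232.64 × 36.0 = 3.34539046541 × 10^9…
Multiplication/division keeps the fewest significant figures: 857 → 3 s.f., 466.1 → 4 s.f., 232.64 → 5 s.f., 36.0 → 3 s.f.; limit is 3.
Rounded to 3 significant figures: 3.35 × 10^9.

3.35 × 10^9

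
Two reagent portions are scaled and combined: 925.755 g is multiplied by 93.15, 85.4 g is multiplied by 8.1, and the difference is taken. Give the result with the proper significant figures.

925.755 × 93.15 = 86234.07825 → 8.623 × 10⁴ g (4 s.f., last digit at the 10^1 place).
85.4 × 8.1 = 691.74 → 6.9 × 10² g (2 s.f., last digit at the 10^1 place).
Difference: 85542.33825 g; keep the coarser place, 10^1.
Result: 8.554 × 10⁴ g.

8.554 × 10⁴ g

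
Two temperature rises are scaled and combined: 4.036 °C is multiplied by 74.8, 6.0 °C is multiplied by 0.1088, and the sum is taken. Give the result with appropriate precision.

4.036 × 74.8 = 301.8928 → 302 °C (3 s.f., last digit at the 10^0 place).
6.0 × 0.1088 = 0.6528 → 0.65 °C (2 s.f., last digit at the 10^-2 place).
Sum: 302.5456 °C; keep the coarser place, 10^0.
Result: 3.03 × 10^2 °C.

3.03 × 10^2 °C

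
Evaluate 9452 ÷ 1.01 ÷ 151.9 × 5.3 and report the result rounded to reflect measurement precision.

3.3 × 10^2

9452 ÷ 1.01 ÷ 151.9 × 5.3 = 326.528005006…
Multiplication/division keeps the fewest significant figures: 9452 → 4 s.f., 1.01 → 3 s.f., 151.9 → 4 s.f., 5.3 → 2 s.f.; limit is 2.
Rounded to 2 significant figures: 3.3 × 10^2.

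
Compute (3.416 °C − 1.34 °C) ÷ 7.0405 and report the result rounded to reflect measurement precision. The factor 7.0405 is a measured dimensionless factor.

3.416 °C − 1.34 °C = 2.076 °C; the difference is limited to 2 decimal places (3 s.f.).
Carrying full precision, 2.076 ÷ 7.0405 = 0.29486542149… °C; 7.0405 has 5 s.f., so the result keeps min(3, 5) = 3 s.f.
Rounded to 3 significant figures: 0.295 °C.

0.295 °C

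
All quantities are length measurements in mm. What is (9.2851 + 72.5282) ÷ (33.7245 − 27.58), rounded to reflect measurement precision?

13.3

9.2851 + 72.5282 = 81.8133, limited to 4 d.p. → 6 s.f.; 33.7245 − 27.58 = 6.1445, limited to 2 d.p. → 3 s.f.
Carrying full precision, 81.8133 ÷ 6.1445 = 13.3148832289…; keep min(6, 3) = 3 s.f.
Rounded to 3 significant figures: 13.3.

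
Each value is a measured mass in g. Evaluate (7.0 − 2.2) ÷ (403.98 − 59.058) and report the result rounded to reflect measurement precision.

7.0 − 2.2 = 4.8, limited to 1 d.p. → 2 s.f.; 403.98 − 59.058 = 344.922, limited to 2 d.p. → 5 s.f.
Carrying full precision, 4.8 ÷ 344.922 = 0.0139161897472…; keep min(2, 5) = 2 s.f.
Rounded to 2 significant figures: 0.014.

0.014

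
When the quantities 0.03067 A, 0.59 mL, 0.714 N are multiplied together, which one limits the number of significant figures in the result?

0.03067 A → 4 s.f.; 0.59 mL → 2 s.f.; 0.714 N → 3 s.f.
The fewest is 2 significant figures, from 0.59 mL.

0.59 mL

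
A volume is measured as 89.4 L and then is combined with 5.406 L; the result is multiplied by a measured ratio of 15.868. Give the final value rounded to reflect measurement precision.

89.4 L + 5.406 L = 94.806 L; the sum is limited to 1 decimal place (3 s.f.).
Carrying full precision, 94.806 × 15.868 = 1504.381608 L; 15.868 has 5 s.f., so the result keeps min(3, 5) = 3 s.f.
Rounded to 3 significant figures: 1.50 × 10³ L.

1.50 × 10³ L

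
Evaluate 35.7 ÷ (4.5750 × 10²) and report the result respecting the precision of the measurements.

35.7 ÷ (4.5750 × 10²) = 0.0780327868852…
Multiplication/division keeps the fewest significant figures: 35.7 → 3 s.f., 4.5750 × 10² → 5 s.f.; limit is 3.
Rounded to 3 significant figures: 0.0780.

0.0780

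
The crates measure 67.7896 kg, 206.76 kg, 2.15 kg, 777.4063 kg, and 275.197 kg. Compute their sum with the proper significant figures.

1329.30 kg

67.7896 kg + 206.76 kg + 2.15 kg + 777.4063 kg + 275.197 kg = 1329.3029 kg.
Addition/subtraction keeps the fewest decimal places: 67.7896 → 4 decimal places, 206.76 → 2 decimal places, 2.15 → 2 decimal places, 777.4063 → 4 decimal places, 275.197 → 3 decimal places; limit is 2.
Rounded to 2 decimal places: 1329.30 kg.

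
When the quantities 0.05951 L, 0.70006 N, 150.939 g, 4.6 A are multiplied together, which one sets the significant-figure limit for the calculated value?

0.05951 L → 4 s.f.; 0.70006 N → 5 s.f.; 150.939 g → 6 s.f.; 4.6 A → 2 s.f.
The fewest is 2 significant figures, from 4.6 A.

4.6 A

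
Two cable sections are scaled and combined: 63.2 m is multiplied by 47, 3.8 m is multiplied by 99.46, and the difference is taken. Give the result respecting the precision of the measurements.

2.6 × 10³ m

63.2 × 47 = 2970.4 → 3.0 × 10³ m (2 s.f., last digit at the 10^2 place).
3.8 × 99.46 = 377.948 → 3.8 × 10² m (2 s.f., last digit at the 10^1 place).
Difference: 2592.452 m; keep the coarser place, 10^2.
Result: 2.6 × 10³ m.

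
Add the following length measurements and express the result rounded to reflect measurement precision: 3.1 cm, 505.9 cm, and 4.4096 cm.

513.4 cm

3.1 cm + 505.9 cm + 4.4096 cm = 513.4096 cm.
Addition/subtraction keeps the fewest decimal places: 3.1 → 1 decimal place, 505.9 → 1 decimal place, 4.4096 → 4 decimal places; limit is 1.
Rounded to 1 decimal place: 513.4 cm.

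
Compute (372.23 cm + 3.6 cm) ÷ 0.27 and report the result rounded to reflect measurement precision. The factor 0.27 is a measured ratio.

372.23 cm + 3.6 cm = 375.83 cm; the sum is limited to 1 decimal place (4 s.f.).
Carrying full precision, 375.83 ÷ 0.27 = 1391.96296296… cm; 0.27 has 2 s.f., so the result keeps min(4, 2) = 2 s.f.
Rounded to 2 significant figures: 1.4 × 10^3 cm.

1.4 × 10^3 cm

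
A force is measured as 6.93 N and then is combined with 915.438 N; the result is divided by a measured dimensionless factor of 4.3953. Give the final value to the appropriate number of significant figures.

6.93 N + 915.438 N = 922.368 N; the sum is limited to 2 decimal places (5 s.f.).
Carrying full precision, 922.368 ÷ 4.3953 = 209.853252338… N; 4.3953 has 5 s.f., so the result keeps min(5, 5) = 5 s.f.
Rounded to 5 significant figures: 209.85 N.

209.85 N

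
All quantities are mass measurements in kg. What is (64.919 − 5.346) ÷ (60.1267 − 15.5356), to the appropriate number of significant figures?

1.3360

64.919 − 5.346 = 59.573, limited to 3 d.p. → 5 s.f.; 60.1267 − 15.5356 = 44.5911, limited to 4 d.p. → 6 s.f.
Carrying full precision, 59.573 ÷ 44.5911 = 1.33598408651…; keep min(5, 6) = 5 s.f.
Rounded to 5 significant figures: 1.3360.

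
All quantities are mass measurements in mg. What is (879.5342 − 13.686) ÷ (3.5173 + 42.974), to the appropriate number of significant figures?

879.5342 − 13.686 = 865.8482, limited to 3 d.p. → 6 s.f.; 3.5173 + 42.974 = 46.4913, limited to 3 d.p. → 5 s.f.
Carrying full precision, 865.8482 ÷ 46.4913 = 18.6238758649…; keep min(6, 5) = 5 s.f.
Rounded to 5 significant figures: 18.624.

18.624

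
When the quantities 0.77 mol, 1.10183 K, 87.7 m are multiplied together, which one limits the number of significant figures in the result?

0.77 mol → 2 s.f.; 1.10183 K → 6 s.f.; 87.7 m → 3 s.f.
The fewest is 2 significant figures, from 0.77 mol.

0.77 mol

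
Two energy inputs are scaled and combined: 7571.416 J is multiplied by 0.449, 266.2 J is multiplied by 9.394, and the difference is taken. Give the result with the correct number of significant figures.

7571.416 × 0.449 = 3399.565784 → 3.40 × 10^3 J (3 s.f., last digit at the 10^1 place).
266.2 × 9.394 = 2500.6828 → 2501 J (4 s.f., last digit at the 10^0 place).
Difference: 898.882984 J; keep the coarser place, 10^1.
Result: 9.0 × 10^2 J.

9.0 × 10^2 J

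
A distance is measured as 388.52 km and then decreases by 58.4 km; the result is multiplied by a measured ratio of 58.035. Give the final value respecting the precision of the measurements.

1.916 × 10^4 km

388.52 km − 58.4 km = 330.12 km; the difference is limited to 1 decimal place (4 s.f.).
Carrying full precision, 330.12 × 58.035 = 19158.5142 km; 58.035 has 5 s.f., so the result keeps min(4, 5) = 4 s.f.
Rounded to 4 significant figures: 1.916 × 10^4 km.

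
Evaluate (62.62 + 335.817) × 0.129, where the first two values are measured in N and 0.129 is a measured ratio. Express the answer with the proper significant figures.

62.62 N + 335.817 N = 398.437 N; the sum is limited to 2 decimal places (5 s.f.).
Carrying full precision, 398.437 × 0.129 = 51.398373 N; 0.129 has 3 s.f., so the result keeps min(5, 3) = 3 s.f.
Rounded to 3 significant figures: 51.4 N.

51.4 N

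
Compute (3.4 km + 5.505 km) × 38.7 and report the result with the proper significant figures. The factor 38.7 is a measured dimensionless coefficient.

3.4 km + 5.505 km = 8.905 km; the sum is limited to 1 decimal place (2 s.f.).
Carrying full precision, 8.905 × 38.7 = 344.6235 km; 38.7 has 3 s.f., so the result keeps min(2, 3) = 2 s.f.
Rounded to 2 significant figures: 3.4 × 10^2 km.

3.4 × 10^2 km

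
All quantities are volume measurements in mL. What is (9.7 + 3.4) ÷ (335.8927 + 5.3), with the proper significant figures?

3.84 × 10⁻²

9.7 + 3.4 = 13.1, limited to 1 d.p. → 3 s.f.; 335.8927 + 5.3 = 341.1927, limited to 1 d.p. → 4 s.f.
Carrying full precision, 13.1 ÷ 341.1927 = 0.0383947253268…; keep min(3, 4) = 3 s.f.
Rounded to 3 significant figures: 3.84 × 10⁻².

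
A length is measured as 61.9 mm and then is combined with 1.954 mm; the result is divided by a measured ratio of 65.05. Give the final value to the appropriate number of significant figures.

61.9 mm + 1.954 mm = 63.854 mm; the sum is limited to 1 decimal place (3 s.f.).
Carrying full precision, 63.854 ÷ 65.05 = 0.981614142967… mm; 65.05 has 4 s.f., so the result keeps min(3, 4) = 3 s.f.
Rounded to 3 significant figures: 0.982 mm.

0.982 mm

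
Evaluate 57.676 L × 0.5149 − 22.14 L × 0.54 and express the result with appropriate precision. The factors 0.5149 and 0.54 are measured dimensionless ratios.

57.676 × 0.5149 = 29.6973724 → 29.70 L (4 s.f., last digit at the 10^-2 place).
22.14 × 0.54 = 11.9556 → 12 L (2 s.f., last digit at the 10^0 place).
Difference: 17.7417724 L; keep the coarser place, 10^0.
Result: 18 L.

18 L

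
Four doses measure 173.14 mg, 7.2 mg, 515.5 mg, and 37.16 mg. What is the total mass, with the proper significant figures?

733.0 mg

173.14 mg + 7.2 mg + 515.5 mg + 37.16 mg = 733.00 mg.
Addition/subtraction keeps the fewest decimal places: 173.14 → 2 decimal places, 7.2 → 1 decimal place, 515.5 → 1 decimal place, 37.16 → 2 decimal places; limit is 1.
Rounded to 1 decimal place: 733.0 mg.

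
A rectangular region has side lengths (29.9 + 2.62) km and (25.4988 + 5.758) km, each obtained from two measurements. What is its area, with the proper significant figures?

29.9 + 2.62 = 32.52, limited to 1 d.p. → 3 s.f.; 25.4988 + 5.758 = 31.2568, limited to 3 d.p. → 5 s.f.
Carrying full precision, 32.52 × 31.2568 = 1016.471136; keep min(3, 5) = 3 s.f.
Rounded to 3 significant figures: 1.02 × 10³ km².

1.02 × 10³ km²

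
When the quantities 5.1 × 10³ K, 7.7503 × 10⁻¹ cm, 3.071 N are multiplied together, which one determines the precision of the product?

5.1 × 10³ K → 2 s.f.; 7.7503 × 10⁻¹ cm → 5 s.f.; 3.071 N → 4 s.f.
The fewest is 2 significant figures, from 5.1 × 10³ K.

5.1 × 10³ K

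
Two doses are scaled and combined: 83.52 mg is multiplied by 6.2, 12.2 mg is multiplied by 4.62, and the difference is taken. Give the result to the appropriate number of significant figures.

83.52 × 6.2 = 517.824 → 5.2 × 10^2 mg (2 s.f., last digit at the 10^1 place).
12.2 × 4.62 = 56.364 → 56.4 mg (3 s.f., last digit at the 10^-1 place).
Difference: 461.46 mg; keep the coarser place, 10^1.
Result: 4.6 × 10^2 mg.

4.6 × 10^2 mg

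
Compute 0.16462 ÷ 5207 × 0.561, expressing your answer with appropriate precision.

1.77 × 10⁻⁵

0.16462 ÷ 5207 × 0.561 = 0.000017736089879…
Multiplication/division keeps the fewest significant figures: 0.16462 → 5 s.f., 5207 → 4 s.f., 0.561 → 3 s.f.; limit is 3.
Rounded to 3 significant figures: 1.77 × 10⁻⁵.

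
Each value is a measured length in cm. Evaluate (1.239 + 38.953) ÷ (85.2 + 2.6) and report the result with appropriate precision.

1.239 + 38.953 = 40.192, limited to 3 d.p. → 5 s.f.; 85.2 + 2.6 = 87.8, limited to 1 d.p. → 3 s.f.
Carrying full precision, 40.192 ÷ 87.8 = 0.457767653759…; keep min(5, 3) = 3 s.f.
Rounded to 3 significant figures: 0.458.

0.458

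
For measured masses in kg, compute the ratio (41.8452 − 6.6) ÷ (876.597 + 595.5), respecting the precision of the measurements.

0.0239

41.8452 − 6.6 = 35.2452, limited to 1 d.p. → 3 s.f.; 876.597 + 595.5 = 1472.097, limited to 1 d.p. → 5 s.f.
Carrying full precision, 35.2452 ÷ 1472.097 = 0.0239421722889…; keep min(3, 5) = 3 s.f.
Rounded to 3 significant figures: 0.0239.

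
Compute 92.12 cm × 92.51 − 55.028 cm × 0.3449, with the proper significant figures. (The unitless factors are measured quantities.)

8503 cm

92.12 × 92.51 = 8522.0212 → 8522 cm (4 s.f., last digit at the 10^0 place).
55.028 × 0.3449 = 18.9791572 → 18.98 cm (4 s.f., last digit at the 10^-2 place).
Difference: 8503.0420428 cm; keep the coarser place, 10^0.
Result: 8503 cm.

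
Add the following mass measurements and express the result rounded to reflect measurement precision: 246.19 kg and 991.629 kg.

246.19 kg + 991.629 kg = 1237.819 kg.
Addition/subtraction keeps the fewest decimal places: 246.19 → 2 decimal places, 991.629 → 3 decimal places; limit is 2.
Rounded to 2 decimal places: 1237.82 kg.

1237.82 kg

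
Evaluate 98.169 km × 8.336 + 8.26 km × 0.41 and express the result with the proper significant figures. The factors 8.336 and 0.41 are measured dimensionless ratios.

98.169 × 8.336 = 818.336784 → 818.3 km (4 s.f., last digit at the 10^-1 place).
8.26 × 0.41 = 3.3866 → 3.4 km (2 s.f., last digit at the 10^-1 place).
Sum: 821.723384 km; keep the coarser place, 10^-1.
Result: 821.7 km.

821.7 km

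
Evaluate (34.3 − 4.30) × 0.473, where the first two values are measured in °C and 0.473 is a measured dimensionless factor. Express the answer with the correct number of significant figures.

14.2 °C

34.3 °C − 4.30 °C = 30.00 °C; the difference is limited to 1 decimal place (3 s.f.).
Carrying full precision, 30.00 × 0.473 = 14.19 °C; 0.473 has 3 s.f., so the result keeps min(3, 3) = 3 s.f.
Rounded to 3 significant figures: 14.2 °C.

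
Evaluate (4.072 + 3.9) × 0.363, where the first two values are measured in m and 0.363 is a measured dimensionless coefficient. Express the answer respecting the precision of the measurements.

4.072 m + 3.9 m = 7.972 m; the sum is limited to 1 decimal place (2 s.f.).
Carrying full precision, 7.972 × 0.363 = 2.893836 m; 0.363 has 3 s.f., so the result keeps min(2, 3) = 2 s.f.
Rounded to 2 significant figures: 2.9 m.

2.9 m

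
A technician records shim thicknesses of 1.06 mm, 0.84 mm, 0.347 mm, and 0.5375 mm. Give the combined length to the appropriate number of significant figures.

2.78 mm

1.06 mm + 0.84 mm + 0.347 mm + 0.5375 mm = 2.7845 mm.
Addition/subtraction keeps the fewest decimal places: 1.06 → 2 decimal places, 0.84 → 2 decimal places, 0.347 → 3 decimal places, 0.5375 → 4 decimal places; limit is 2.
Rounded to 2 decimal places: 2.78 mm.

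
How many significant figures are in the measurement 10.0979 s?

10.0979: zeros between nonzero digits are significant.

6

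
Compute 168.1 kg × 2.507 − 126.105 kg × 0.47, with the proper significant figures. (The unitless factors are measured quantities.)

362 kg

168.1 × 2.507 = 421.4267 → 421.4 kg (4 s.f., last digit at the 10^-1 place).
126.105 × 0.47 = 59.26935 → 59 kg (2 s.f., last digit at the 10^0 place).
Difference: 362.15735 kg; keep the coarser place, 10^0.
Result: 362 kg.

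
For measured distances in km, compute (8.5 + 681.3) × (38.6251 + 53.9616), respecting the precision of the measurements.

8.5 + 681.3 = 689.8, limited to 1 d.p. → 4 s.f.; 38.6251 + 53.9616 = 92.5867, limited to 4 d.p. → 6 s.f.
Carrying full precision, 689.8 × 92.5867 = 63866.30566; keep min(4, 6) = 4 s.f.
Rounded to 4 significant figures: 6.387 × 10⁴ km².

6.387 × 10⁴ km²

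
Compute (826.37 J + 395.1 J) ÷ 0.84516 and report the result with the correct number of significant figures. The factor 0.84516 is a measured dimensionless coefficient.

826.37 J + 395.1 J = 1221.47 J; the sum is limited to 1 decimal place (5 s.f.).
Carrying full precision, 1221.47 ÷ 0.84516 = 1445.25296985… J; 0.84516 has 5 s.f., so the result keeps min(5, 5) = 5 s.f.
Rounded to 5 significant figures: 1445.3 J.

1445.3 J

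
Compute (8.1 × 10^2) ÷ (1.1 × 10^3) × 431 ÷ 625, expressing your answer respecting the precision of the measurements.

5.1 × 10^-1

(8.1 × 10^2) ÷ (1.1 × 10^3) × 431 ÷ 625 = 0.507796363636…
Multiplication/division keeps the fewest significant figures: 8.1 × 10^2 → 2 s.f., 1.1 × 10^3 → 2 s.f., 431 → 3 s.f., 625 → 3 s.f.; limit is 2.
Rounded to 2 significant figures: 5.1 × 10^-1.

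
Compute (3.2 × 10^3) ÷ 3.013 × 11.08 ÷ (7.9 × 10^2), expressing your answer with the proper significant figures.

15

(3.2 × 10^3) ÷ 3.013 × 11.08 ÷ (7.9 × 10^2) = 14.8957891332…
Multiplication/division keeps the fewest significant figures: 3.2 × 10^3 → 2 s.f., 3.013 → 4 s.f., 11.08 → 4 s.f., 7.9 × 10^2 → 2 s.f.; limit is 2.
Rounded to 2 significant figures: 15.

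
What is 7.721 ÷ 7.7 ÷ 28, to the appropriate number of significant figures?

7.721 ÷ 7.7 ÷ 28 = 0.0358116883117…
Multiplication/division keeps the fewest significant figures: 7.721 → 4 s.f., 7.7 → 2 s.f., 28 → 2 s.f.; limit is 2.
Rounded to 2 significant figures: 3.6 × 10^-2.

3.6 × 10^-2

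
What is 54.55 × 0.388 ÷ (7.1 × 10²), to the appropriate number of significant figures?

54.55 × 0.388 ÷ (7.1 × 10²) = 0.0298104225352…
Multiplication/division keeps the fewest significant figures: 54.55 → 4 s.f., 0.388 → 3 s.f., 7.1 × 10² → 2 s.f.; limit is 2.
Rounded to 2 significant figures: 0.030.

0.030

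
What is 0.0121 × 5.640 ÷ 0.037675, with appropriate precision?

1.81

0.0121 × 5.640 ÷ 0.037675 = 1.81138686131…
Multiplication/division keeps the fewest significant figures: 0.0121 → 3 s.f., 5.640 → 4 s.f., 0.037675 → 5 s.f.; limit is 3.
Rounded to 3 significant figures: 1.81.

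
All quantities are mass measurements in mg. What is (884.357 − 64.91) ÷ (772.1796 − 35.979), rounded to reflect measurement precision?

1.1131

884.357 − 64.91 = 819.447, limited to 2 d.p. → 5 s.f.; 772.1796 − 35.979 = 736.2006, limited to 3 d.p. → 6 s.f.
Carrying full precision, 819.447 ÷ 736.2006 = 1.11307570246…; keep min(5, 6) = 5 s.f.
Rounded to 5 significant figures: 1.1131.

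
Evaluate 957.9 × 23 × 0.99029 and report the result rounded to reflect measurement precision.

2.2 × 10⁴

957.9 × 23 × 0.99029 = 21817.772193
Multiplication/division keeps the fewest significant figures: 957.9 → 4 s.f., 23 → 2 s.f., 0.99029 → 5 s.f.; limit is 2.
Rounded to 2 significant figures: 2.2 × 10⁴.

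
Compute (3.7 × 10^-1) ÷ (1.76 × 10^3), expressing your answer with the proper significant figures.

(3.7 × 10^-1) ÷ (1.76 × 10^3) = 0.000210227272727…
Multiplication/division keeps the fewest significant figures: 3.7 × 10^-1 → 2 s.f., 1.76 × 10^3 → 3 s.f.; limit is 2.
Rounded to 2 significant figures: 2.1 × 10^-4.

2.1 × 10^-4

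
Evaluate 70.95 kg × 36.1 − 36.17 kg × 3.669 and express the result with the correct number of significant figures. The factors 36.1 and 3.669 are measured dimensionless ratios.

2.43 × 10³ kg

70.95 × 36.1 = 2561.295 → 2.56 × 10³ kg (3 s.f., last digit at the 10^1 place).
36.17 × 3.669 = 132.70773 → 132.7 kg (4 s.f., last digit at the 10^-1 place).
Difference: 2428.58727 kg; keep the coarser place, 10^1.
Result: 2.43 × 10³ kg.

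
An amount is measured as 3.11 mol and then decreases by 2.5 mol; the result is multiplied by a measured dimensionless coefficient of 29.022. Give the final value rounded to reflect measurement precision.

3.11 mol − 2.5 mol = 0.61 mol; the difference is limited to 1 decimal place (1 s.f.).
Carrying full precision, 0.61 × 29.022 = 17.70342 mol; 29.022 has 5 s.f., so the result keeps min(1, 5) = 1 s.f.
Rounded to 1 significant figure: 2 × 10¹ mol.

2 × 10¹ mol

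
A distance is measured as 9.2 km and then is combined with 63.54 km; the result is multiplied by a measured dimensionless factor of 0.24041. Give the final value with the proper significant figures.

9.2 km + 63.54 km = 72.74 km; the sum is limited to 1 decimal place (3 s.f.).
Carrying full precision, 72.74 × 0.24041 = 17.4874234 km; 0.24041 has 5 s.f., so the result keeps min(3, 5) = 3 s.f.
Rounded to 3 significant figures: 17.5 km.

17.5 km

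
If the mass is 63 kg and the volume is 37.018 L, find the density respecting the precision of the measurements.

density = 63 kg ÷ 37.018 L = 1.70187476363… kg/L.
63 has 2 significant figures; 37.018 has 5.
Division/multiplication keeps the fewest: 2 significant figures.
Rounded: 1.7 kg/L.

1.7 kg/L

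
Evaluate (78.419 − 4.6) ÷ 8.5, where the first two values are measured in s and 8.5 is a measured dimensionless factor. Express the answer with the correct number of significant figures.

8.7 s

78.419 s − 4.6 s = 73.819 s; the difference is limited to 1 decimal place (3 s.f.).
Carrying full precision, 73.819 ÷ 8.5 = 8.68458823529… s; 8.5 has 2 s.f., so the result keeps min(3, 2) = 2 s.f.
Rounded to 2 significant figures: 8.7 s.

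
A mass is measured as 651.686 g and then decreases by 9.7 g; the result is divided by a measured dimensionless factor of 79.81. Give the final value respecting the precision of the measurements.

8.044 g

651.686 g − 9.7 g = 641.986 g; the difference is limited to 1 decimal place (4 s.f.).
Carrying full precision, 641.986 ÷ 79.81 = 8.04392933216… g; 79.81 has 4 s.f., so the result keeps min(4, 4) = 4 s.f.
Rounded to 4 significant figures: 8.044 g.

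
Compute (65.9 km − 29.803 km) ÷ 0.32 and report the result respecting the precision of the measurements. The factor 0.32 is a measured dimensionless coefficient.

1.1 × 10^2 km

65.9 km − 29.803 km = 36.097 km; the difference is limited to 1 decimal place (3 s.f.).
Carrying full precision, 36.097 ÷ 0.32 = 112.803125 km; 0.32 has 2 s.f., so the result keeps min(3, 2) = 2 s.f.
Rounded to 2 significant figures: 1.1 × 10^2 km.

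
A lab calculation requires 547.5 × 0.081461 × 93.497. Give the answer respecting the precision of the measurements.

4.170 × 10^3

547.5 × 0.081461 × 93.497 = 4169.95661656…
Multiplication/division keeps the fewest significant figures: 547.5 → 4 s.f., 0.081461 → 5 s.f., 93.497 → 5 s.f.; limit is 4.
Rounded to 4 significant figures: 4.170 × 10^3.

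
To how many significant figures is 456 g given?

456: every digit is nonzero and significant.

3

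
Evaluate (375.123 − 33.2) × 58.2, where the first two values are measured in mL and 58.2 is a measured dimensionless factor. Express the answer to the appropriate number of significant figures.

375.123 mL − 33.2 mL = 341.923 mL; the difference is limited to 1 decimal place (4 s.f.).
Carrying full precision, 341.923 × 58.2 = 19899.9186 mL; 58.2 has 3 s.f., so the result keeps min(4, 3) = 3 s.f.
Rounded to 3 significant figures: 1.99 × 10⁴ mL.

1.99 × 10⁴ mL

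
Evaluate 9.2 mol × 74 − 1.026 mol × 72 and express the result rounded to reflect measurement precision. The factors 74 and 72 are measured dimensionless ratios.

6.1 × 10^2 mol

9.2 × 74 = 680.8 → 6.8 × 10^2 mol (2 s.f., last digit at the 10^1 place).
1.026 × 72 = 73.872 → 74 mol (2 s.f., last digit at the 10^0 place).
Difference: 606.928 mol; keep the coarser place, 10^1.
Result: 6.1 × 10^2 mol.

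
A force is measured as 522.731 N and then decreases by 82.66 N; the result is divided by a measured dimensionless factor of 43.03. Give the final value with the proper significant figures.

522.731 N − 82.66 N = 440.071 N; the difference is limited to 2 decimal places (5 s.f.).
Carrying full precision, 440.071 ÷ 43.03 = 10.2270741343… N; 43.03 has 4 s.f., so the result keeps min(5, 4) = 4 s.f.
Rounded to 4 significant figures: 10.23 N.

10.23 N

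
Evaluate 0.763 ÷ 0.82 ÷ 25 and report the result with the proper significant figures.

0.763 ÷ 0.82 ÷ 25 = 0.0372195121951…
Multiplication/division keeps the fewest significant figures: 0.763 → 3 s.f., 0.82 → 2 s.f., 25 → 2 s.f.; limit is 2.
Rounded to 2 significant figures: 0.037.

0.037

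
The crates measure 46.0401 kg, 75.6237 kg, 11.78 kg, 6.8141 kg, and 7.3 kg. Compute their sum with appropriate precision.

46.0401 kg + 75.6237 kg + 11.78 kg + 6.8141 kg + 7.3 kg = 147.5579 kg.
Addition/subtraction keeps the fewest decimal places: 46.0401 → 4 decimal places, 75.6237 → 4 decimal places, 11.78 → 2 decimal places, 6.8141 → 4 decimal places, 7.3 → 1 decimal place; limit is 1.
Rounded to 1 decimal place: 147.6 kg.

147.6 kg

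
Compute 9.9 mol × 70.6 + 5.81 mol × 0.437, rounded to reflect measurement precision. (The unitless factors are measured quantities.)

7.0 × 10² mol

9.9 × 70.6 = 698.94 → 7.0 × 10² mol (2 s.f., last digit at the 10^1 place).
5.81 × 0.437 = 2.53897 → 2.54 mol (3 s.f., last digit at the 10^-2 place).
Sum: 701.47897 mol; keep the coarser place, 10^1.
Result: 7.0 × 10² mol.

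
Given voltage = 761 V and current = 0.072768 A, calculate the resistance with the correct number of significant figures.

1.05 × 10^4 Ω

resistance = 761 V ÷ 0.072768 A = 10457.8935796… Ω.
761 has 3 significant figures; 0.072768 has 5.
Division/multiplication keeps the fewest: 3 significant figures.
Rounded: 1.05 × 10^4 Ω.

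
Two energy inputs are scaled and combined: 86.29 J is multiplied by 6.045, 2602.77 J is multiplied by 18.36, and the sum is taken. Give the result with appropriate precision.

4.831 × 10^4 J

86.29 × 6.045 = 521.62305 → 521.6 J (4 s.f., last digit at the 10^-1 place).
2602.77 × 18.36 = 47786.8572 → 4.779 × 10^4 J (4 s.f., last digit at the 10^1 place).
Sum: 48308.48025 J; keep the coarser place, 10^1.
Result: 4.831 × 10^4 J.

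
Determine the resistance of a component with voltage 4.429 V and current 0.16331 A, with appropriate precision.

resistance = 4.429 V ÷ 0.16331 A = 27.120200845… Ω.
4.429 has 4 significant figures; 0.16331 has 5.
Division/multiplication keeps the fewest: 4 significant figures.
Rounded: 27.12 Ω.

27.12 Ω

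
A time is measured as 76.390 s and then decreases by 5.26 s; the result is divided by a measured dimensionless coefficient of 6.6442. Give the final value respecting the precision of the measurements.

10.71 s

76.390 s − 5.26 s = 71.130 s; the difference is limited to 2 decimal places (4 s.f.).
Carrying full precision, 71.130 ÷ 6.6442 = 10.7055777972… s; 6.6442 has 5 s.f., so the result keeps min(4, 5) = 4 s.f.
Rounded to 4 significant figures: 10.71 s.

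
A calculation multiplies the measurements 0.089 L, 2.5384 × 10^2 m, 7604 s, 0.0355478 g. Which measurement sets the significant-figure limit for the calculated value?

0.089 L → 2 s.f.; 2.5384 × 10^2 m → 5 s.f.; 7604 s → 4 s.f.; 0.0355478 g → 6 s.f.
The fewest is 2 significant figures, from 0.089 L.

0.089 L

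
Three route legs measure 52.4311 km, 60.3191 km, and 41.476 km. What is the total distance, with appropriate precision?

52.4311 km + 60.3191 km + 41.476 km = 154.2262 km.
Addition/subtraction keeps the fewest decimal places: 52.4311 → 4 decimal places, 60.3191 → 4 decimal places, 41.476 → 3 decimal places; limit is 3.
Rounded to 3 decimal places: 154.226 km.

154.226 km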